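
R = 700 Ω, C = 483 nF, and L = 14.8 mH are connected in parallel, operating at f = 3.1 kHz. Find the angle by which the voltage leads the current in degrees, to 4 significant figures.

-76.47°

ω = 2πf = 19480 rad/s
X_L = ωL = 288.3 Ω
X_C = 1/(ωC) = 106.3 Ω
Parallel: admittances add. Y = 1/R + 1/(jωL) + jωC
Y = (0.001429 + j0.005939) S
|Y| = 0.006108 S → |Z| = 1/|Y| = 163.7 Ω, ∠Z = −∠Y = -76.47°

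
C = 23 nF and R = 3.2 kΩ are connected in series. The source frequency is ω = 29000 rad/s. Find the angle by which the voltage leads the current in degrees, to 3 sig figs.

X_C = 1/(ωC) = 1500 Ω
Z = 3200 − j1500 Ω
|Z| = √(3200² + 1500²) = 3530 Ω
∠Z = arctan(-1500/3200) = -25.1°

-25.1°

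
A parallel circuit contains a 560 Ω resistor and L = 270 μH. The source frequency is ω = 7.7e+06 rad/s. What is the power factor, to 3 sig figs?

0.966

X_L = ωL = 2080 Ω
Parallel: admittances add. Y = 1/R + 1/(jωL)
Y = (0.00179 − j0.000481) S
|Y| = 0.00185 S → |Z| = 1/|Y| = 541 Ω, ∠Z = −∠Y = 15.1°
cos φ = cos(15.1°) = 0.966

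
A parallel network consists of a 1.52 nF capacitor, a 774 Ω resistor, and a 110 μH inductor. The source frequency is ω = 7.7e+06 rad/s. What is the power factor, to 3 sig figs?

X_L = ωL = 847 Ω
X_C = 1/(ωC) = 85.4 Ω
Parallel: admittances add. Y = 1/R + 1/(jωL) + jωC
Y = (0.00129 + j0.0105) S
|Y| = 0.0106 S → |Z| = 1/|Y| = 94.3 Ω, ∠Z = −∠Y = -83.0°
cos φ = cos(-83.0°) = 0.122

0.122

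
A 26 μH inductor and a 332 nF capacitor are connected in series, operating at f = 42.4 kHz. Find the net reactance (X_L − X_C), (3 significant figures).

-4.38 Ω

ω = 2πf = 266400 rad/s
X_L = ωL = 6.93 Ω
X_C = 1/(ωC) = 11.3 Ω
X = 6.93 − 11.3 = -4.38 Ω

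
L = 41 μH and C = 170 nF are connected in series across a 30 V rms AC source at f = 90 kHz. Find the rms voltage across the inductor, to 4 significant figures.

ω = 2πf = 565500 rad/s
X_L = ωL = 23.18 Ω
X_C = 1/(ωC) = 10.40 Ω
Net reactance X = X_L − X_C = 12.78 Ω
Z = j12.78 Ω
|Z| = √(0² + 12.78²) = 12.78 Ω
I = V/|Z| = 2.347 A
V_L = I·|Z_L| = 2.347 × 23.18 = 54.41 V

54.41 V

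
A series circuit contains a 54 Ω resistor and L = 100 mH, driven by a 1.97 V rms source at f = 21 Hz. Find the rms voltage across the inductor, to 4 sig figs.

ω = 2πf = 131.9 rad/s
X_L = ωL = 13.19 Ω
Z = 54.00 + j13.19 Ω
|Z| = √(54.00² + 13.19²) = 55.59 Ω
I = V/|Z| = 35.44 mA
V_L = I·|Z_L| = 0.03544 × 13.19 = 0.4676 V

0.4676 V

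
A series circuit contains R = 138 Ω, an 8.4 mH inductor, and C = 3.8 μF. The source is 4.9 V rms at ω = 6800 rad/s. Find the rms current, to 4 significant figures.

X_L = ωL = 57.12 Ω
X_C = 1/(ωC) = 38.70 Ω
Net reactance X = X_L − X_C = 18.42 Ω
Z = 138.0 + j18.42 Ω
|Z| = √(138.0² + 18.42²) = 139.2 Ω
I = V/|Z| = 4.9/139.2 = 35.20 mA

35.20 mA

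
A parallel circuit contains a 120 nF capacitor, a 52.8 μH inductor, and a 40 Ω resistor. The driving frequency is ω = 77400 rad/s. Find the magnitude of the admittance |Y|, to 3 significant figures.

X_L = ωL = 4.09 Ω
X_C = 1/(ωC) = 108 Ω
Parallel: admittances add. Y = 1/R + 1/(jωL) + jωC
Y = (0.0250 − j0.235) S
|Y| = 0.237 S → |Z| = 1/|Y| = 4.22 Ω, ∠Z = −∠Y = 83.9°

237 mS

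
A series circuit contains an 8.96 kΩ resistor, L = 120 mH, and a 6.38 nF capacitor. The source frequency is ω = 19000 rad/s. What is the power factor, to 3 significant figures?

X_L = ωL = 2280 Ω
X_C = 1/(ωC) = 8250 Ω
Net reactance X = X_L − X_C = -5970 Ω
Z = 8960 − j5970 Ω
|Z| = √(8960² + 5970²) = 10800 Ω
∠Z = arctan(-5970/8960) = -33.7°
cos φ = cos(-33.7°) = 0.832

0.832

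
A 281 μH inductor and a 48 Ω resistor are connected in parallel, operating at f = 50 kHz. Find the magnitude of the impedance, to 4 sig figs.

ω = 2πf = 314200 rad/s
X_L = ωL = 88.28 Ω
Parallel: admittances add. Y = 1/R + 1/(jωL)
Y = (0.02083 − j0.01133) S
|Y| = 0.02371 S → |Z| = 1/|Y| = 42.17 Ω, ∠Z = −∠Y = 28.53°

42.17 Ω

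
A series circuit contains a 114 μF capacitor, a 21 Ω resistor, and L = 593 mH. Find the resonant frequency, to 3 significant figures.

19.4 Hz

ω₀ = 1/√(LC) = 1/√(0.593 × 0.000114) = 121.6 rad/s
f₀ = ω₀/(2π) = 19.4 Hz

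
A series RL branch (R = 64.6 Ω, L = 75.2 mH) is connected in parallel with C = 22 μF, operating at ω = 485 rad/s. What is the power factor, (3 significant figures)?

0.945

X_L = ωL = 36.5 Ω
X_C = 1/(ωC) = 93.7 Ω
Branch 1 (R+jX_L): Z₁ = 64.6 + j36.5 Ω, |Z₁| = 74.2 Ω
Branch 2 (−jX_C): Z₂ = −j93.7 Ω
Parallel: Z = Z₁Z₂/(Z₁+Z₂), |Z| = 80.5 Ω, ∠Z = -19.0°
cos φ = cos(-19.0°) = 0.945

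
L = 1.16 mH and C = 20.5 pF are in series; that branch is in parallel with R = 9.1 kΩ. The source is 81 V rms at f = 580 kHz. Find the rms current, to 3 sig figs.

ω = 2πf = 3.644e+06 rad/s
X_L = ωL = 4230 Ω
X_C = 1/(ωC) = 13400 Ω
Branch 1: Z₁ = R = 9100 Ω
Branch 2 (series LC): Z₂ = j(X_L − X_C) = −j9160 Ω
Parallel: Z = Z₁Z₂/(Z₁+Z₂), |Z| = 6460 Ω, ∠Z = -44.8°
I = V/|Z| = 81/6460 = 12.5 mA

12.5 mA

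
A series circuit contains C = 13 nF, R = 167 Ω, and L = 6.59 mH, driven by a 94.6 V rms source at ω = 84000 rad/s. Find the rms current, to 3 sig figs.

237 mA

X_L = ωL = 554 Ω
X_C = 1/(ωC) = 916 Ω
Net reactance X = X_L − X_C = -362 Ω
Z = 167 − j362 Ω
|Z| = √(167² + 362²) = 399 Ω
I = V/|Z| = 94.6/399 = 237 mA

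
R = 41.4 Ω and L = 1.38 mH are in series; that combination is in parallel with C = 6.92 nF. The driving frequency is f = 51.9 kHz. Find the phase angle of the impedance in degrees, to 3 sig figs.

-14.7°

ω = 2πf = 326100 rad/s
X_L = ωL = 450 Ω
X_C = 1/(ωC) = 443 Ω
Branch 1 (R+jX_L): Z₁ = 41.4 + j450 Ω, |Z₁| = 452 Ω
Branch 2 (−jX_C): Z₂ = −j443 Ω
Parallel: Z = Z₁Z₂/(Z₁+Z₂), |Z| = 4770 Ω, ∠Z = -14.7°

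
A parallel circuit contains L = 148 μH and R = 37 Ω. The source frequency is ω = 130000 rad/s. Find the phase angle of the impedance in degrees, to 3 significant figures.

X_L = ωL = 19.2 Ω
Parallel: admittances add. Y = 1/R + 1/(jωL)
Y = (0.0270 − j0.0520) S
|Y| = 0.0586 S → |Z| = 1/|Y| = 17.1 Ω, ∠Z = −∠Y = 62.5°

62.5°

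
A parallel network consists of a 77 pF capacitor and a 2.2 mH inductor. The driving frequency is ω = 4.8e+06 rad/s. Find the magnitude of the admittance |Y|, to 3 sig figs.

X_L = ωL = 10600 Ω
X_C = 1/(ωC) = 2710 Ω
Parallel: admittances add. Y = 1/(jωL) + jωC
Y = (0 + j0.000275) S
|Y| = 0.000275 S → |Z| = 1/|Y| = 3640 Ω, ∠Z = −∠Y = -90.0°

275 μS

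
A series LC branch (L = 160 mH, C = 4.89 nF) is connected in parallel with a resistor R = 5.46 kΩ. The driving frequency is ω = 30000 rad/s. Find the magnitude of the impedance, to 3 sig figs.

1890 Ω

X_L = ωL = 4800 Ω
X_C = 1/(ωC) = 6820 Ω
Branch 1: Z₁ = R = 5460 Ω
Branch 2 (series LC): Z₂ = j(X_L − X_C) = −j2020 Ω
Parallel: Z = Z₁Z₂/(Z₁+Z₂), |Z| = 1890 Ω, ∠Z = -69.7°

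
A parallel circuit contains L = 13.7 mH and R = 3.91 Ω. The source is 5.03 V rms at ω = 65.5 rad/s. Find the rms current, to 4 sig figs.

X_L = ωL = 0.8973 Ω
Parallel: admittances add. Y = 1/R + 1/(jωL)
Y = (0.2558 − j1.114) S
|Y| = 1.143 S → |Z| = 1/|Y| = 0.8746 Ω, ∠Z = −∠Y = 77.07°
I = V/|Z| = 5.03/0.8746 = 5.751 A

5.751 A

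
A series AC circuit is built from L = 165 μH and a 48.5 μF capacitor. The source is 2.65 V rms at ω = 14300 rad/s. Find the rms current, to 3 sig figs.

2.89 A

X_L = ωL = 2.36 Ω
X_C = 1/(ωC) = 1.44 Ω
Net reactance X = X_L − X_C = 0.918 Ω
Z = j0.918 Ω
|Z| = √(0² + 0.918²) = 0.918 Ω
I = V/|Z| = 2.65/0.918 = 2.89 A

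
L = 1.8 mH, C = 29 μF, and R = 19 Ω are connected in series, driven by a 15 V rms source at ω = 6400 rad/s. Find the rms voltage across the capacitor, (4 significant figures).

4.048 V

X_L = ωL = 11.52 Ω
X_C = 1/(ωC) = 5.388 Ω
Net reactance X = X_L − X_C = 6.132 Ω
Z = 19.00 + j6.132 Ω
|Z| = √(19.00² + 6.132²) = 19.97 Ω
I = V/|Z| = 751.3 mA
V_C = I·|Z_C| = 0.7513 × 5.388 = 4.048 V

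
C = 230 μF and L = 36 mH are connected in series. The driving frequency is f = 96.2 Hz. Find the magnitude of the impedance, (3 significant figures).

ω = 2πf = 604.4 rad/s
X_L = ωL = 21.8 Ω
X_C = 1/(ωC) = 7.19 Ω
Net reactance X = X_L − X_C = 14.6 Ω
Z = j14.6 Ω
|Z| = √(0² + 14.6²) = 14.6 Ω

14.6 Ω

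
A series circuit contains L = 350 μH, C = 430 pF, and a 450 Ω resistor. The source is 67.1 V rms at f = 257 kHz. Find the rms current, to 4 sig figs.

ω = 2πf = 1.615e+06 rad/s
X_L = ωL = 565.2 Ω
X_C = 1/(ωC) = 1440 Ω
Net reactance X = X_L − X_C = -875.0 Ω
Z = 450.0 − j875.0 Ω
|Z| = √(450.0² + 875.0²) = 983.9 Ω
I = V/|Z| = 67.1/983.9 = 68.19 mA

68.19 mA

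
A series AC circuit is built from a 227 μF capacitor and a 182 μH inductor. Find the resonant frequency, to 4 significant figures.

783.0 Hz

ω₀ = 1/√(LC) = 1/√(0.000182 × 0.000227) = 4920 rad/s
f₀ = ω₀/(2π) = 783.0 Hz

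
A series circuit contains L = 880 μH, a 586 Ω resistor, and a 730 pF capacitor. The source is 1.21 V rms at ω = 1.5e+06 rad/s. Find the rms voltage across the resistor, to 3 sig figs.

X_L = ωL = 1320 Ω
X_C = 1/(ωC) = 913 Ω
Net reactance X = X_L − X_C = 407 Ω
Z = 586 + j407 Ω
|Z| = √(586² + 407²) = 713 Ω
I = V/|Z| = 1.70 mA
V_R = I·|Z_R| = 0.00170 × 586 = 0.994 V

0.994 V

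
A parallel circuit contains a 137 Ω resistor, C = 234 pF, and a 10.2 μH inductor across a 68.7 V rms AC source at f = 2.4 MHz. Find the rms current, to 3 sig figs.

541 mA

ω = 2πf = 1.508e+07 rad/s
X_L = ωL = 154 Ω
X_C = 1/(ωC) = 283 Ω
Parallel: admittances add. Y = 1/R + 1/(jωL) + jωC
Y = (0.00730 − j0.00297) S
|Y| = 0.00788 S → |Z| = 1/|Y| = 127 Ω, ∠Z = −∠Y = 22.2°
I = V/|Z| = 68.7/127 = 541 mA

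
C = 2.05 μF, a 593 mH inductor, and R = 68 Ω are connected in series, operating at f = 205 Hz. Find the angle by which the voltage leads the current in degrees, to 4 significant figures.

ω = 2πf = 1288 rad/s
X_L = ωL = 763.8 Ω
X_C = 1/(ωC) = 378.7 Ω
Net reactance X = X_L − X_C = 385.1 Ω
Z = 68.00 + j385.1 Ω
|Z| = √(68.00² + 385.1²) = 391.1 Ω
∠Z = arctan(385.1/68.00) = 79.99°

79.99°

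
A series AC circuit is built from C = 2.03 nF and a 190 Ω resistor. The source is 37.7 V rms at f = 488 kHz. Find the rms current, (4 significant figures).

151.5 mA

ω = 2πf = 3.066e+06 rad/s
X_C = 1/(ωC) = 160.7 Ω
Z = 190.0 − j160.7 Ω
|Z| = √(190.0² + 160.7²) = 248.8 Ω
I = V/|Z| = 37.7/248.8 = 151.5 mA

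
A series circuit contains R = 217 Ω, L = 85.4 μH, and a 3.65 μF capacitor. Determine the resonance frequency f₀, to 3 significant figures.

ω₀ = 1/√(LC) = 1/√(8.54e-05 × 3.65e-06) = 56640 rad/s
f₀ = ω₀/(2π) = 9.01 kHz

9.01 kHz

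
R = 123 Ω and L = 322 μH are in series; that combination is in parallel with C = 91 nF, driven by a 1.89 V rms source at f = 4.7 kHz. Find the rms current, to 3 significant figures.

15.8 mA

ω = 2πf = 29530 rad/s
X_L = ωL = 9.51 Ω
X_C = 1/(ωC) = 372 Ω
Branch 1 (R+jX_L): Z₁ = 123 + j9.51 Ω, |Z₁| = 123 Ω
Branch 2 (−jX_C): Z₂ = −j372 Ω
Parallel: Z = Z₁Z₂/(Z₁+Z₂), |Z| = 120 Ω, ∠Z = -14.3°
I = V/|Z| = 1.89/120 = 15.8 mA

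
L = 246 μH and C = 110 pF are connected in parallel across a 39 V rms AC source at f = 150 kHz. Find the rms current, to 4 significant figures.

164.2 mA

ω = 2πf = 942500 rad/s
X_L = ωL = 231.8 Ω
X_C = 1/(ωC) = 9646 Ω
Parallel: admittances add. Y = 1/(jωL) + jωC
Y = (0 − j0.004209) S
|Y| = 0.004209 S → |Z| = 1/|Y| = 237.6 Ω, ∠Z = −∠Y = 90.00°
I = V/|Z| = 39/237.6 = 164.2 mA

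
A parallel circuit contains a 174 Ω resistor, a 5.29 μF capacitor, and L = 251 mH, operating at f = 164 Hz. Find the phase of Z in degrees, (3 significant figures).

ω = 2πf = 1030 rad/s
X_L = ωL = 259 Ω
X_C = 1/(ωC) = 183 Ω
Parallel: admittances add. Y = 1/R + 1/(jωL) + jωC
Y = (0.00575 + j0.00158) S
|Y| = 0.00596 S → |Z| = 1/|Y| = 168 Ω, ∠Z = −∠Y = -15.4°

-15.4°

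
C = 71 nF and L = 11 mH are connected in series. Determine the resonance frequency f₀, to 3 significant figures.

ω₀ = 1/√(LC) = 1/√(0.011 × 7.1e-08) = 35780 rad/s
f₀ = ω₀/(2π) = 5.70 kHz

5.70 kHz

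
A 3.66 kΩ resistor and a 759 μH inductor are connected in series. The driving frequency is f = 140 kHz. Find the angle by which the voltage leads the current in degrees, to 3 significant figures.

10.3°

ω = 2πf = 879600 rad/s
X_L = ωL = 668 Ω
Z = 3660 + j668 Ω
|Z| = √(3660² + 668²) = 3720 Ω
∠Z = arctan(668/3660) = 10.3°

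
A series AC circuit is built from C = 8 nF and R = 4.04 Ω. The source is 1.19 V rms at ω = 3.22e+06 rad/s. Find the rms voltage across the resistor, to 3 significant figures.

0.123 V

X_C = 1/(ωC) = 38.8 Ω
Z = 4.04 − j38.8 Ω
|Z| = √(4.04² + 38.8²) = 39.0 Ω
I = V/|Z| = 30.5 mA
V_R = I·|Z_R| = 0.0305 × 4.04 = 0.123 V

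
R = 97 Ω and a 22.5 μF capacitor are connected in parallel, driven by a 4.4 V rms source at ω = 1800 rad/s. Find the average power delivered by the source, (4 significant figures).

X_C = 1/(ωC) = 24.69 Ω
Parallel: admittances add. Y = 1/R + jωC
Y = (0.01031 + j0.04050) S
|Y| = 0.04179 S → |Z| = 1/|Y| = 23.93 Ω, ∠Z = −∠Y = -75.72°
I = V/|Z| = 183.9 mA
P = VI cos φ = 4.4 × 0.1839 × cos(-75.72°) = 199.6 mW

199.6 mW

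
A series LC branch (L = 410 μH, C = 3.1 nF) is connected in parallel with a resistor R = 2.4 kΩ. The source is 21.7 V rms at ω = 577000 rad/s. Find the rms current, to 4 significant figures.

67.89 mA

X_L = ωL = 236.6 Ω
X_C = 1/(ωC) = 559.1 Ω
Branch 1: Z₁ = R = 2400 Ω
Branch 2 (series LC): Z₂ = j(X_L − X_C) = −j322.5 Ω
Parallel: Z = Z₁Z₂/(Z₁+Z₂), |Z| = 319.6 Ω, ∠Z = -82.35°
I = V/|Z| = 21.7/319.6 = 67.89 mA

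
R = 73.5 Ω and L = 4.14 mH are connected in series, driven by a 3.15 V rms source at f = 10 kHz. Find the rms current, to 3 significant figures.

11.7 mA

ω = 2πf = 62830 rad/s
X_L = ωL = 260 Ω
Z = 73.5 + j260 Ω
|Z| = √(73.5² + 260²) = 270 Ω
I = V/|Z| = 3.15/270 = 11.7 mA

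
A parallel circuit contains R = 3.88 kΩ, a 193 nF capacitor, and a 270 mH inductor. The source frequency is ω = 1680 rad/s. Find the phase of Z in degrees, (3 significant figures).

82.2°

X_L = ωL = 454 Ω
X_C = 1/(ωC) = 3080 Ω
Parallel: admittances add. Y = 1/R + 1/(jωL) + jωC
Y = (0.000258 − j0.00188) S
|Y| = 0.00190 S → |Z| = 1/|Y| = 527 Ω, ∠Z = −∠Y = 82.2°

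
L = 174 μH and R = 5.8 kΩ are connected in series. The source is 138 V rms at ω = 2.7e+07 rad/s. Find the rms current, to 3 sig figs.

X_L = ωL = 4700 Ω
Z = 5800 + j4700 Ω
|Z| = √(5800² + 4700²) = 7460 Ω
I = V/|Z| = 138/7460 = 18.5 mA

18.5 mA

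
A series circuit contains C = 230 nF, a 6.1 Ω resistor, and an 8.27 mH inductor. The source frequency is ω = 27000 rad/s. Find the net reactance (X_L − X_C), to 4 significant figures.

62.26 Ω

X_L = ωL = 223.3 Ω
X_C = 1/(ωC) = 161.0 Ω
X = 223.3 − 161.0 = 62.26 Ω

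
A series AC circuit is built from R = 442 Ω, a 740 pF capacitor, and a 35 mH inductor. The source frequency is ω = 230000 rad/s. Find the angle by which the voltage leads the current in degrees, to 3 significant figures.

X_L = ωL = 8050 Ω
X_C = 1/(ωC) = 5880 Ω
Net reactance X = X_L − X_C = 2170 Ω
Z = 442 + j2170 Ω
|Z| = √(442² + 2170²) = 2220 Ω
∠Z = arctan(2170/442) = 78.5°

78.5°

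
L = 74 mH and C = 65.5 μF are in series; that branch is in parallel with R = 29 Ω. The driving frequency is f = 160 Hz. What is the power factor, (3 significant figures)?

ω = 2πf = 1005 rad/s
X_L = ωL = 74.4 Ω
X_C = 1/(ωC) = 15.2 Ω
Branch 1: Z₁ = R = 29.0 Ω
Branch 2 (series LC): Z₂ = j(X_L − X_C) = j59.2 Ω
Parallel: Z = Z₁Z₂/(Z₁+Z₂), |Z| = 26.0 Ω, ∠Z = 26.1°
cos φ = cos(26.1°) = 0.898

0.898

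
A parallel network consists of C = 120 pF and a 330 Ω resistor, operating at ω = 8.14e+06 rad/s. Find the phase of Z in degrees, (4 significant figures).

-17.87°

X_C = 1/(ωC) = 1024 Ω
Parallel: admittances add. Y = 1/R + jωC
Y = (0.003030 + j0.0009768) S
|Y| = 0.003184 S → |Z| = 1/|Y| = 314.1 Ω, ∠Z = −∠Y = -17.87°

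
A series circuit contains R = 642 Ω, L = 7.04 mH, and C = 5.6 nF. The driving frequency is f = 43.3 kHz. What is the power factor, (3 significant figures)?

0.454

ω = 2πf = 272100 rad/s
X_L = ωL = 1920 Ω
X_C = 1/(ωC) = 656 Ω
Net reactance X = X_L − X_C = 1260 Ω
Z = 642 + j1260 Ω
|Z| = √(642² + 1260²) = 1410 Ω
∠Z = arctan(1260/642) = 63.0°
cos φ = cos(63.0°) = 0.454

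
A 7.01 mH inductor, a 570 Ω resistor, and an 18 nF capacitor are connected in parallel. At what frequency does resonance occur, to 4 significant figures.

14.17 kHz

ω₀ = 1/√(LC) = 1/√(0.00701 × 1.8e-08) = 89020 rad/s
f₀ = ω₀/(2π) = 14.17 kHz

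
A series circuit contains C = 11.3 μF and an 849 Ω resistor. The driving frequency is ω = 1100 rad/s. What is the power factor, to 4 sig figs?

X_C = 1/(ωC) = 80.45 Ω
Z = 849.0 − j80.45 Ω
|Z| = √(849.0² + 80.45²) = 852.8 Ω
∠Z = arctan(-80.45/849.0) = -5.413°
cos φ = cos(-5.413°) = 0.9955

0.9955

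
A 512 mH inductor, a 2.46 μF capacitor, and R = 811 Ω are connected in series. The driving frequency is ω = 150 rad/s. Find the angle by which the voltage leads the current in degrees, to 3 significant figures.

X_L = ωL = 76.8 Ω
X_C = 1/(ωC) = 2710 Ω
Net reactance X = X_L − X_C = -2630 Ω
Z = 811 − j2630 Ω
|Z| = √(811² + 2630²) = 2760 Ω
∠Z = arctan(-2630/811) = -72.9°

-72.9°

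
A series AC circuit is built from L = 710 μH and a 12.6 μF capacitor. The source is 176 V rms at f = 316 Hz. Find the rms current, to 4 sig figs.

ω = 2πf = 1985 rad/s
X_L = ωL = 1.410 Ω
X_C = 1/(ωC) = 39.97 Ω
Net reactance X = X_L − X_C = -38.56 Ω
Z = − j38.56 Ω
|Z| = √(0² + 38.56²) = 38.56 Ω
I = V/|Z| = 176/38.56 = 4.564 A

4.564 A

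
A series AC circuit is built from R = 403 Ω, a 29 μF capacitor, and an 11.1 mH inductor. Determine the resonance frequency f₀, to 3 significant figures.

281 Hz

ω₀ = 1/√(LC) = 1/√(0.0111 × 2.9e-05) = 1763 rad/s
f₀ = ω₀/(2π) = 281 Hz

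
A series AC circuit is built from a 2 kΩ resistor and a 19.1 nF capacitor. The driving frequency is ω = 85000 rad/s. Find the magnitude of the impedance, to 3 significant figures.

X_C = 1/(ωC) = 616 Ω
Z = 2000 − j616 Ω
|Z| = √(2000² + 616²) = 2090 Ω

2090 Ω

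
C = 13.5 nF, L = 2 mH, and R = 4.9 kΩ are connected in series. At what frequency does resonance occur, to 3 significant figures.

30.6 kHz

ω₀ = 1/√(LC) = 1/√(0.002 × 1.35e-08) = 192500 rad/s
f₀ = ω₀/(2π) = 30.6 kHz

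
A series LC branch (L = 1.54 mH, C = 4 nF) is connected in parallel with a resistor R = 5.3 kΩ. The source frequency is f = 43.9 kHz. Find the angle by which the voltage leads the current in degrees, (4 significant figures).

ω = 2πf = 275800 rad/s
X_L = ωL = 424.8 Ω
X_C = 1/(ωC) = 906.3 Ω
Branch 1: Z₁ = R = 5300 Ω
Branch 2 (series LC): Z₂ = j(X_L − X_C) = −j481.6 Ω
Parallel: Z = Z₁Z₂/(Z₁+Z₂), |Z| = 479.6 Ω, ∠Z = -84.81°

-84.81°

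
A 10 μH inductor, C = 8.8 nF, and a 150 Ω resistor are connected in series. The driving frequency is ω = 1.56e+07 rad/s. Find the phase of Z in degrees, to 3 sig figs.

X_L = ωL = 156 Ω
X_C = 1/(ωC) = 7.28 Ω
Net reactance X = X_L − X_C = 149 Ω
Z = 150 + j149 Ω
|Z| = √(150² + 149²) = 211 Ω
∠Z = arctan(149/150) = 44.8°

44.8°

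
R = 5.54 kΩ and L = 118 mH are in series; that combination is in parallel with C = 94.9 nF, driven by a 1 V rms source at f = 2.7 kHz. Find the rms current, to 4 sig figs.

ω = 2πf = 16960 rad/s
X_L = ωL = 2002 Ω
X_C = 1/(ωC) = 621.1 Ω
Branch 1 (R+jX_L): Z₁ = 5540 + j2002 Ω, |Z₁| = 5891 Ω
Branch 2 (−jX_C): Z₂ = −j621.1 Ω
Parallel: Z = Z₁Z₂/(Z₁+Z₂), |Z| = 640.8 Ω, ∠Z = -84.13°
I = V/|Z| = 1/640.8 = 1.560 mA

1.560 mA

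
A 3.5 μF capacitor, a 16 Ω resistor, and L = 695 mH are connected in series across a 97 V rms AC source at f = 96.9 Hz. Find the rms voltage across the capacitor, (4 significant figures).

932.3 V

ω = 2πf = 608.8 rad/s
X_L = ωL = 423.1 Ω
X_C = 1/(ωC) = 469.3 Ω
Net reactance X = X_L − X_C = -46.13 Ω
Z = 16.00 − j46.13 Ω
|Z| = √(16.00² + 46.13²) = 48.83 Ω
I = V/|Z| = 1.987 A
V_C = I·|Z_C| = 1.987 × 469.3 = 932.3 V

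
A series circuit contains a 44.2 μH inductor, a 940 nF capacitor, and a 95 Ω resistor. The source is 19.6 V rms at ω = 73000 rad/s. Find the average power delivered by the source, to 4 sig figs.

X_L = ωL = 3.227 Ω
X_C = 1/(ωC) = 14.57 Ω
Net reactance X = X_L − X_C = -11.35 Ω
Z = 95.00 − j11.35 Ω
|Z| = √(95.00² + 11.35²) = 95.68 Ω
∠Z = arctan(-11.35/95.00) = -6.811°
I = V/|Z| = 204.9 mA
P = VI cos φ = 19.6 × 0.2049 × cos(-6.811°) = 3.987 W

3.987 W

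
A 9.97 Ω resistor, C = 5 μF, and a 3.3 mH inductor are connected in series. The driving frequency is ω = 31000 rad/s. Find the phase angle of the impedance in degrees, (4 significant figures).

X_L = ωL = 102.3 Ω
X_C = 1/(ωC) = 6.452 Ω
Net reactance X = X_L − X_C = 95.85 Ω
Z = 9.970 + j95.85 Ω
|Z| = √(9.970² + 95.85²) = 96.37 Ω
∠Z = arctan(95.85/9.970) = 84.06°

84.06°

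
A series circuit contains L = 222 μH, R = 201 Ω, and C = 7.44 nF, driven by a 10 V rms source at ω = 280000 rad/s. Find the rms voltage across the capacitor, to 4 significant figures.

X_L = ωL = 62.16 Ω
X_C = 1/(ωC) = 480.0 Ω
Net reactance X = X_L − X_C = -417.9 Ω
Z = 201.0 − j417.9 Ω
|Z| = √(201.0² + 417.9²) = 463.7 Ω
I = V/|Z| = 21.57 mA
V_C = I·|Z_C| = 0.02157 × 480.0 = 10.35 V

10.35 V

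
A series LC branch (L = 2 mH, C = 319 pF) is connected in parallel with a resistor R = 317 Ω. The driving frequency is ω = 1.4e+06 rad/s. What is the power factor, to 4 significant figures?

0.8706

X_L = ωL = 2800 Ω
X_C = 1/(ωC) = 2239 Ω
Branch 1: Z₁ = R = 317.0 Ω
Branch 2 (series LC): Z₂ = j(X_L − X_C) = j560.9 Ω
Parallel: Z = Z₁Z₂/(Z₁+Z₂), |Z| = 276.0 Ω, ∠Z = 29.48°
cos φ = cos(29.48°) = 0.8706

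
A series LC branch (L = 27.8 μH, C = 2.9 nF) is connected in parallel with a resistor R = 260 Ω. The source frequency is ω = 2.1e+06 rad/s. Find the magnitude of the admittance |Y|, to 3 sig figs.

X_L = ωL = 58.4 Ω
X_C = 1/(ωC) = 164 Ω
Branch 1: Z₁ = R = 260 Ω
Branch 2 (series LC): Z₂ = j(X_L − X_C) = −j106 Ω
Parallel: Z = Z₁Z₂/(Z₁+Z₂), |Z| = 98.0 Ω, ∠Z = -67.9°
|Y| = 1/|Z| = 10.2 mS

10.2 mS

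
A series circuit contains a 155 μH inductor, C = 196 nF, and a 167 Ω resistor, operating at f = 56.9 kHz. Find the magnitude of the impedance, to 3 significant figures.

ω = 2πf = 357500 rad/s
X_L = ωL = 55.4 Ω
X_C = 1/(ωC) = 14.3 Ω
Net reactance X = X_L − X_C = 41.1 Ω
Z = 167 + j41.1 Ω
|Z| = √(167² + 41.1²) = 172 Ω

172 Ω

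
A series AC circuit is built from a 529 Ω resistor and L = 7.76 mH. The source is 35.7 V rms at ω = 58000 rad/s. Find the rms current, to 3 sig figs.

X_L = ωL = 450 Ω
Z = 529 + j450 Ω
|Z| = √(529² + 450²) = 695 Ω
I = V/|Z| = 35.7/695 = 51.4 mA

51.4 mA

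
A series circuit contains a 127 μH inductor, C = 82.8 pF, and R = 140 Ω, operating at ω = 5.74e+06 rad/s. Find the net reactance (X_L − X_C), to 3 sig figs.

X_L = ωL = 729 Ω
X_C = 1/(ωC) = 2100 Ω
X = 729 − 2100 = -1380 Ω

-1380 Ω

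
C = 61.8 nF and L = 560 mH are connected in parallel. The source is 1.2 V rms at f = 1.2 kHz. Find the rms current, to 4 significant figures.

274.9 μA

ω = 2πf = 7540 rad/s
X_L = ωL = 4222 Ω
X_C = 1/(ωC) = 2146 Ω
Parallel: admittances add. Y = 1/(jωL) + jωC
Y = (0 + j0.0002291) S
|Y| = 0.0002291 S → |Z| = 1/|Y| = 4364 Ω, ∠Z = −∠Y = -90.00°
I = V/|Z| = 1.2/4364 = 274.9 μA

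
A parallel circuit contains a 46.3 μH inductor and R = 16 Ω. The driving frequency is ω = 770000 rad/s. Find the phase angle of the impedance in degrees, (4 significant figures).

X_L = ωL = 35.65 Ω
Parallel: admittances add. Y = 1/R + 1/(jωL)
Y = (0.06250 − j0.02805) S
|Y| = 0.06851 S → |Z| = 1/|Y| = 14.60 Ω, ∠Z = −∠Y = 24.17°

24.17°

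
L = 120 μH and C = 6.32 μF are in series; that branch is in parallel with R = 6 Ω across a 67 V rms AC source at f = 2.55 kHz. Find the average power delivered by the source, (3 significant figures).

748 W

ω = 2πf = 16020 rad/s
X_L = ωL = 1.92 Ω
X_C = 1/(ωC) = 9.88 Ω
Branch 1: Z₁ = R = 6.00 Ω
Branch 2 (series LC): Z₂ = j(X_L − X_C) = −j7.95 Ω
Parallel: Z = Z₁Z₂/(Z₁+Z₂), |Z| = 4.79 Ω, ∠Z = -37.0°
I = V/|Z| = 14.0 A
P = VI cos φ = 67 × 14.0 × cos(-37.0°) = 748 W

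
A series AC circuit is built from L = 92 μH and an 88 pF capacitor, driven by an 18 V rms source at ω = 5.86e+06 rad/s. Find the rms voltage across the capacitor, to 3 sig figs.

X_L = ωL = 539 Ω
X_C = 1/(ωC) = 1940 Ω
Net reactance X = X_L − X_C = -1400 Ω
Z = − j1400 Ω
|Z| = √(0² + 1400²) = 1400 Ω
I = V/|Z| = 12.9 mA
V_C = I·|Z_C| = 0.0129 × 1940 = 24.9 V

24.9 V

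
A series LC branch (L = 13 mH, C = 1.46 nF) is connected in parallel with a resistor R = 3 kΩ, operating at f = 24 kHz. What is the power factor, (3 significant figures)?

ω = 2πf = 150800 rad/s
X_L = ωL = 1960 Ω
X_C = 1/(ωC) = 4540 Ω
Branch 1: Z₁ = R = 3000 Ω
Branch 2 (series LC): Z₂ = j(X_L − X_C) = −j2580 Ω
Parallel: Z = Z₁Z₂/(Z₁+Z₂), |Z| = 1960 Ω, ∠Z = -49.3°
cos φ = cos(-49.3°) = 0.652

0.652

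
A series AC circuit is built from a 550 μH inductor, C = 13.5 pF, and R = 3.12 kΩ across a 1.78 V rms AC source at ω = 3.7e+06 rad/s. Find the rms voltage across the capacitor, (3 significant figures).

1.95 V

X_L = ωL = 2040 Ω
X_C = 1/(ωC) = 20000 Ω
Net reactance X = X_L − X_C = -18000 Ω
Z = 3120 − j18000 Ω
|Z| = √(3120² + 18000²) = 18300 Ω
I = V/|Z| = 97.5 μA
V_C = I·|Z_C| = 9.75e-05 × 20000 = 1.95 V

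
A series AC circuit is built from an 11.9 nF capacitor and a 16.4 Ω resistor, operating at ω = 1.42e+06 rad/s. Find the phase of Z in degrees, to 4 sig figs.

-74.51°

X_C = 1/(ωC) = 59.18 Ω
Z = 16.40 − j59.18 Ω
|Z| = √(16.40² + 59.18²) = 61.41 Ω
∠Z = arctan(-59.18/16.40) = -74.51°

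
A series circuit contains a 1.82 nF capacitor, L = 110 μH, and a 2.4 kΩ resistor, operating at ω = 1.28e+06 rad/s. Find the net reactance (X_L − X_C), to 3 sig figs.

X_L = ωL = 141 Ω
X_C = 1/(ωC) = 429 Ω
X = 141 − 429 = -288 Ω

-288 Ω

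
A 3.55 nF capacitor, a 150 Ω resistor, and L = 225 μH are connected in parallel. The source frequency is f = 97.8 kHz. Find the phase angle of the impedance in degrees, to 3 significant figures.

ω = 2πf = 614500 rad/s
X_L = ωL = 138 Ω
X_C = 1/(ωC) = 458 Ω
Parallel: admittances add. Y = 1/R + 1/(jωL) + jωC
Y = (0.00667 − j0.00505) S
|Y| = 0.00836 S → |Z| = 1/|Y| = 120 Ω, ∠Z = −∠Y = 37.2°

37.2°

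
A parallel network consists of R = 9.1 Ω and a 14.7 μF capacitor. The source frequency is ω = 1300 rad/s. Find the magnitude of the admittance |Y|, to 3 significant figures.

X_C = 1/(ωC) = 52.3 Ω
Parallel: admittances add. Y = 1/R + jωC
Y = (0.110 + j0.0191) S
|Y| = 0.112 S → |Z| = 1/|Y| = 8.97 Ω, ∠Z = −∠Y = -9.87°

112 mS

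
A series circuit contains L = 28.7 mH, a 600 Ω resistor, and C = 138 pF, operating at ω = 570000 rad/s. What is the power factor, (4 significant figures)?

0.1624

X_L = ωL = 16360 Ω
X_C = 1/(ωC) = 12710 Ω
Net reactance X = X_L − X_C = 3646 Ω
Z = 600.0 + j3646 Ω
|Z| = √(600.0² + 3646²) = 3695 Ω
∠Z = arctan(3646/600.0) = 80.66°
cos φ = cos(80.66°) = 0.1624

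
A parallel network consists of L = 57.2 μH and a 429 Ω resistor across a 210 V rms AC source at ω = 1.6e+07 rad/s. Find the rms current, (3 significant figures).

X_L = ωL = 915 Ω
Parallel: admittances add. Y = 1/R + 1/(jωL)
Y = (0.00233 − j0.00109) S
|Y| = 0.00257 S → |Z| = 1/|Y| = 388 Ω, ∠Z = −∠Y = 25.1°
I = V/|Z| = 210/388 = 541 mA

541 mA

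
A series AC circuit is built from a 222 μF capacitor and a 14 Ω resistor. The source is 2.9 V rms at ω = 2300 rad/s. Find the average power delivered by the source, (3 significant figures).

X_C = 1/(ωC) = 1.96 Ω
Z = 14.0 − j1.96 Ω
|Z| = √(14.0² + 1.96²) = 14.1 Ω
∠Z = arctan(-1.96/14.0) = -7.96°
I = V/|Z| = 205 mA
P = VI cos φ = 2.9 × 0.205 × cos(-7.96°) = 589 mW

589 mW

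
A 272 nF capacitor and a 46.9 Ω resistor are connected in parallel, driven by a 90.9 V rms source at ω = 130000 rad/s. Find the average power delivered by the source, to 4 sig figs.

X_C = 1/(ωC) = 28.28 Ω
Parallel: admittances add. Y = 1/R + jωC
Y = (0.02132 + j0.03536) S
|Y| = 0.04129 S → |Z| = 1/|Y| = 24.22 Ω, ∠Z = −∠Y = -58.91°
I = V/|Z| = 3.753 A
P = VI cos φ = 90.9 × 3.753 × cos(-58.91°) = 176.2 W

176.2 W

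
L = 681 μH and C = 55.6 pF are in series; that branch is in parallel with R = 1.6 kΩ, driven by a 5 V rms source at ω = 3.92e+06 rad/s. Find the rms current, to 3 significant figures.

X_L = ωL = 2670 Ω
X_C = 1/(ωC) = 4590 Ω
Branch 1: Z₁ = R = 1600 Ω
Branch 2 (series LC): Z₂ = j(X_L − X_C) = −j1920 Ω
Parallel: Z = Z₁Z₂/(Z₁+Z₂), |Z| = 1230 Ω, ∠Z = -39.8°
I = V/|Z| = 5/1230 = 4.07 mA

4.07 mA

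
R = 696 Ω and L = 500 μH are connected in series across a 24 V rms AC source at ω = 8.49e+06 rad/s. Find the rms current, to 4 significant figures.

X_L = ωL = 4245 Ω
Z = 696.0 + j4245 Ω
|Z| = √(696.0² + 4245²) = 4302 Ω
I = V/|Z| = 24/4302 = 5.579 mA

5.579 mA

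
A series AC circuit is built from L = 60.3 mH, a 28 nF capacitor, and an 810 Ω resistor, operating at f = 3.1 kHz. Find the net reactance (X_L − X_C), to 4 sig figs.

-659.1 Ω

ω = 2πf = 19480 rad/s
X_L = ωL = 1175 Ω
X_C = 1/(ωC) = 1834 Ω
X = 1175 − 1834 = -659.1 Ω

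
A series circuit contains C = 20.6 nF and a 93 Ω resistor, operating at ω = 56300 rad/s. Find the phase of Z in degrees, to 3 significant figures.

-83.8°

X_C = 1/(ωC) = 862 Ω
Z = 93.0 − j862 Ω
|Z| = √(93.0² + 862²) = 867 Ω
∠Z = arctan(-862/93.0) = -83.8°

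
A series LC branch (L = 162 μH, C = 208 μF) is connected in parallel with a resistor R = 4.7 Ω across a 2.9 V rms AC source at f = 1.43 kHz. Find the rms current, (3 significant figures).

ω = 2πf = 8985 rad/s
X_L = ωL = 1.46 Ω
X_C = 1/(ωC) = 0.535 Ω
Branch 1: Z₁ = R = 4.70 Ω
Branch 2 (series LC): Z₂ = j(X_L − X_C) = j0.920 Ω
Parallel: Z = Z₁Z₂/(Z₁+Z₂), |Z| = 0.903 Ω, ∠Z = 78.9°
I = V/|Z| = 2.9/0.903 = 3.21 A

3.21 A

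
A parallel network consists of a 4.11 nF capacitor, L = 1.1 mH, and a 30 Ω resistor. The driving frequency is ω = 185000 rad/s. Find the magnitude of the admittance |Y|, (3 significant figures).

X_L = ωL = 204 Ω
X_C = 1/(ωC) = 1320 Ω
Parallel: admittances add. Y = 1/R + 1/(jωL) + jωC
Y = (0.0333 − j0.00415) S
|Y| = 0.0336 S → |Z| = 1/|Y| = 29.8 Ω, ∠Z = −∠Y = 7.10°

33.6 mS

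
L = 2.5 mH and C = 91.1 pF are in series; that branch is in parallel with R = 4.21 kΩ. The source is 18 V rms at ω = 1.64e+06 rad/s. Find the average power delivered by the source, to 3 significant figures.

77.0 mW

X_L = ωL = 4100 Ω
X_C = 1/(ωC) = 6690 Ω
Branch 1: Z₁ = R = 4210 Ω
Branch 2 (series LC): Z₂ = j(X_L − X_C) = −j2590 Ω
Parallel: Z = Z₁Z₂/(Z₁+Z₂), |Z| = 2210 Ω, ∠Z = -58.4°
I = V/|Z| = 8.15 mA
P = VI cos φ = 18 × 0.00815 × cos(-58.4°) = 77.0 mW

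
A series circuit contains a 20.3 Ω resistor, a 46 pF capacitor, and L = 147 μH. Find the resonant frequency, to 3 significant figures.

1.94 MHz

ω₀ = 1/√(LC) = 1/√(0.000147 × 4.6e-11) = 1.216e+07 rad/s
f₀ = ω₀/(2π) = 1.94 MHz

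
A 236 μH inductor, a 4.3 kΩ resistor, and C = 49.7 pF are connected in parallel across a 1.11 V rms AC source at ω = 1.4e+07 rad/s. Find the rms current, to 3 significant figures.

507 μA

X_L = ωL = 3300 Ω
X_C = 1/(ωC) = 1440 Ω
Parallel: admittances add. Y = 1/R + 1/(jωL) + jωC
Y = (0.000233 + j0.000393) S
|Y| = 0.000457 S → |Z| = 1/|Y| = 2190 Ω, ∠Z = −∠Y = -59.4°
I = V/|Z| = 1.11/2190 = 507 μA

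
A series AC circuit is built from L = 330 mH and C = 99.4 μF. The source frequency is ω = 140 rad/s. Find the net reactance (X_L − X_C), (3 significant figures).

-25.7 Ω

X_L = ωL = 46.2 Ω
X_C = 1/(ωC) = 71.9 Ω
X = 46.2 − 71.9 = -25.7 Ω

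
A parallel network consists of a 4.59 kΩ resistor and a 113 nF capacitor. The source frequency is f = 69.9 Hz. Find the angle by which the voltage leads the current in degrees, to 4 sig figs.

-12.83°

ω = 2πf = 439.2 rad/s
X_C = 1/(ωC) = 20150 Ω
Parallel: admittances add. Y = 1/R + jωC
Y = (0.0002179 + j4.963e-05) S
|Y| = 0.0002234 S → |Z| = 1/|Y| = 4475 Ω, ∠Z = −∠Y = -12.83°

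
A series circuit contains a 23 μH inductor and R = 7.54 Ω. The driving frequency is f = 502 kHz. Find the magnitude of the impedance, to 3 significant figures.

ω = 2πf = 3.154e+06 rad/s
X_L = ωL = 72.5 Ω
Z = 7.54 + j72.5 Ω
|Z| = √(7.54² + 72.5²) = 72.9 Ω

72.9 Ω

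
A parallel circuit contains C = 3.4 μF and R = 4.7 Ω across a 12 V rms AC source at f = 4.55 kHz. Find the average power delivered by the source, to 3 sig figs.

30.6 W

ω = 2πf = 28590 rad/s
X_C = 1/(ωC) = 10.3 Ω
Parallel: admittances add. Y = 1/R + jωC
Y = (0.213 + j0.0972) S
|Y| = 0.234 S → |Z| = 1/|Y| = 4.28 Ω, ∠Z = −∠Y = -24.6°
I = V/|Z| = 2.81 A
P = VI cos φ = 12 × 2.81 × cos(-24.6°) = 30.6 W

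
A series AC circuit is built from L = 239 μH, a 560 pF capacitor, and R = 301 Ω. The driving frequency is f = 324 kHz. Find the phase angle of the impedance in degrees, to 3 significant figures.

ω = 2πf = 2.036e+06 rad/s
X_L = ωL = 487 Ω
X_C = 1/(ωC) = 877 Ω
Net reactance X = X_L − X_C = -391 Ω
Z = 301 − j391 Ω
|Z| = √(301² + 391²) = 493 Ω
∠Z = arctan(-391/301) = -52.4°

-52.4°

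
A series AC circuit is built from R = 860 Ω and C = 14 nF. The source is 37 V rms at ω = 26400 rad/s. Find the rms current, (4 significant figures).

13.03 mA

X_C = 1/(ωC) = 2706 Ω
Z = 860.0 − j2706 Ω
|Z| = √(860.0² + 2706²) = 2839 Ω
I = V/|Z| = 37/2839 = 13.03 mA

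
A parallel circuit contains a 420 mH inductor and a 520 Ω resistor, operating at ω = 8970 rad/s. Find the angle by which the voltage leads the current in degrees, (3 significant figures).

X_L = ωL = 3770 Ω
Parallel: admittances add. Y = 1/R + 1/(jωL)
Y = (0.00192 − j0.000265) S
|Y| = 0.00194 S → |Z| = 1/|Y| = 515 Ω, ∠Z = −∠Y = 7.86°

7.86°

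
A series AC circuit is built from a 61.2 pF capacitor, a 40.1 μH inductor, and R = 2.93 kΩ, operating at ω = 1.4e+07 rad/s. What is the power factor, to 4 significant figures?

0.9793

X_L = ωL = 561.4 Ω
X_C = 1/(ωC) = 1167 Ω
Net reactance X = X_L − X_C = -605.7 Ω
Z = 2930 − j605.7 Ω
|Z| = √(2930² + 605.7²) = 2992 Ω
∠Z = arctan(-605.7/2930) = -11.68°
cos φ = cos(-11.68°) = 0.9793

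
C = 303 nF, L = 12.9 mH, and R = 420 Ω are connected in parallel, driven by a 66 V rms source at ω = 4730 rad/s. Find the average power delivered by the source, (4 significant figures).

X_L = ωL = 61.02 Ω
X_C = 1/(ωC) = 697.7 Ω
Parallel: admittances add. Y = 1/R + 1/(jωL) + jωC
Y = (0.002381 − j0.01496) S
|Y| = 0.01514 S → |Z| = 1/|Y| = 66.03 Ω, ∠Z = −∠Y = 80.95°
I = V/|Z| = 999.5 mA
P = VI cos φ = 66 × 0.9995 × cos(80.95°) = 10.37 W

10.37 W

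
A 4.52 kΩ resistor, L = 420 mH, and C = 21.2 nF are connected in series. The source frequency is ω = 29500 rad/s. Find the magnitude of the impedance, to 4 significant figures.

11700 Ω

X_L = ωL = 12390 Ω
X_C = 1/(ωC) = 1599 Ω
Net reactance X = X_L − X_C = 10790 Ω
Z = 4520 + j10790 Ω
|Z| = √(4520² + 10790²) = 11700 Ω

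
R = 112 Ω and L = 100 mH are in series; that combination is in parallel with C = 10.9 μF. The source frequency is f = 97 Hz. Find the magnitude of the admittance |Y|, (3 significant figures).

ω = 2πf = 609.5 rad/s
X_L = ωL = 60.9 Ω
X_C = 1/(ωC) = 151 Ω
Branch 1 (R+jX_L): Z₁ = 112 + j60.9 Ω, |Z₁| = 128 Ω
Branch 2 (−jX_C): Z₂ = −j151 Ω
Parallel: Z = Z₁Z₂/(Z₁+Z₂), |Z| = 134 Ω, ∠Z = -22.8°
|Y| = 1/|Z| = 7.47 mS

7.47 mS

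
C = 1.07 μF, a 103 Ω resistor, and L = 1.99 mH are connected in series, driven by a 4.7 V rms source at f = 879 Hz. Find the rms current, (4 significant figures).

ω = 2πf = 5523 rad/s
X_L = ωL = 10.99 Ω
X_C = 1/(ωC) = 169.2 Ω
Net reactance X = X_L − X_C = -158.2 Ω
Z = 103.0 − j158.2 Ω
|Z| = √(103.0² + 158.2²) = 188.8 Ω
I = V/|Z| = 4.7/188.8 = 24.89 mA

24.89 mA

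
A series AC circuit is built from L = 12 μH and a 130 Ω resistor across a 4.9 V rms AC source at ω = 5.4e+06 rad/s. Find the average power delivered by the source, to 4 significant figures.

X_L = ωL = 64.80 Ω
Z = 130.0 + j64.80 Ω
|Z| = √(130.0² + 64.80²) = 145.3 Ω
∠Z = arctan(64.80/130.0) = 26.49°
I = V/|Z| = 33.73 mA
P = VI cos φ = 4.9 × 0.03373 × cos(26.49°) = 147.9 mW

147.9 mW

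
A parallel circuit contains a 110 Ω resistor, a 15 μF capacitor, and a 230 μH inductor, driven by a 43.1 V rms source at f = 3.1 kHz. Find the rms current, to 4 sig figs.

ω = 2πf = 19480 rad/s
X_L = ωL = 4.480 Ω
X_C = 1/(ωC) = 3.423 Ω
Parallel: admittances add. Y = 1/R + 1/(jωL) + jωC
Y = (0.009091 + j0.06895) S
|Y| = 0.06955 S → |Z| = 1/|Y| = 14.38 Ω, ∠Z = −∠Y = -82.49°
I = V/|Z| = 43.1/14.38 = 2.997 A

2.997 A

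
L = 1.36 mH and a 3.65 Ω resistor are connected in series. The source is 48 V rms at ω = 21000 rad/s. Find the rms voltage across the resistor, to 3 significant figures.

X_L = ωL = 28.6 Ω
Z = 3.65 + j28.6 Ω
|Z| = √(3.65² + 28.6²) = 28.8 Ω
I = V/|Z| = 1.67 A
V_R = I·|Z_R| = 1.67 × 3.65 = 6.08 V

6.08 V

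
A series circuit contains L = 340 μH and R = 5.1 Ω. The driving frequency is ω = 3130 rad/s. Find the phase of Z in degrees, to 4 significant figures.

X_L = ωL = 1.064 Ω
Z = 5.100 + j1.064 Ω
|Z| = √(5.100² + 1.064²) = 5.210 Ω
∠Z = arctan(1.064/5.100) = 11.79°

11.79°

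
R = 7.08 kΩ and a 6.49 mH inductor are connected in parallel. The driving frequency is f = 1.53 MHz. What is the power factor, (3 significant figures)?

0.994

ω = 2πf = 9.613e+06 rad/s
X_L = ωL = 62400 Ω
Parallel: admittances add. Y = 1/R + 1/(jωL)
Y = (0.000141 − j1.6e-05) S
|Y| = 0.000142 S → |Z| = 1/|Y| = 7030 Ω, ∠Z = −∠Y = 6.47°
cos φ = cos(6.47°) = 0.994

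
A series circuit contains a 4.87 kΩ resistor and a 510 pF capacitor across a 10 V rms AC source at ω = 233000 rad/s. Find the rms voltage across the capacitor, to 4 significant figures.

8.655 V

X_C = 1/(ωC) = 8415 Ω
Z = 4870 − j8415 Ω
|Z| = √(4870² + 8415²) = 9723 Ω
I = V/|Z| = 1.028 mA
V_C = I·|Z_C| = 0.001028 × 8415 = 8.655 V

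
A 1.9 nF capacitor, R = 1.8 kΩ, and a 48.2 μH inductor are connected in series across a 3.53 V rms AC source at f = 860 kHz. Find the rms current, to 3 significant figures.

1.95 mA

ω = 2πf = 5.404e+06 rad/s
X_L = ωL = 260 Ω
X_C = 1/(ωC) = 97.4 Ω
Net reactance X = X_L − X_C = 163 Ω
Z = 1800 + j163 Ω
|Z| = √(1800² + 163²) = 1810 Ω
I = V/|Z| = 3.53/1810 = 1.95 mA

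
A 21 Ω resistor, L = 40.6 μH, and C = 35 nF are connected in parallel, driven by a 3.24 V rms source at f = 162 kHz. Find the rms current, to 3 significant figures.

159 mA

ω = 2πf = 1.018e+06 rad/s
X_L = ωL = 41.3 Ω
X_C = 1/(ωC) = 28.1 Ω
Parallel: admittances add. Y = 1/R + 1/(jωL) + jωC
Y = (0.0476 + j0.0114) S
|Y| = 0.0490 S → |Z| = 1/|Y| = 20.4 Ω, ∠Z = −∠Y = -13.5°
I = V/|Z| = 3.24/20.4 = 159 mA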